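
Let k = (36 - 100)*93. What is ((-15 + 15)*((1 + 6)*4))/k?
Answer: 0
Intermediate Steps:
k = -5952 (k = -64*93 = -5952)
((-15 + 15)*((1 + 6)*4))/k = ((-15 + 15)*((1 + 6)*4))/(-5952) = (0*(7*4))*(-1/5952) = (0*28)*(-1/5952) = 0*(-1/5952) = 0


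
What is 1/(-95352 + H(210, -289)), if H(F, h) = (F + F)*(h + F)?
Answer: -1/128532 ≈ -7.7802e-6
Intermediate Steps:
H(F, h) = 2*F*(F + h) (H(F, h) = (2*F)*(F + h) = 2*F*(F + h))
1/(-95352 + H(210, -289)) = 1/(-95352 + 2*210*(210 - 289)) = 1/(-95352 + 2*210*(-79)) = 1/(-95352 - 33180) = 1/(-128532) = -1/128532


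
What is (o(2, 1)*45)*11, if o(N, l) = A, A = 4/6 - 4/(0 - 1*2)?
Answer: 1320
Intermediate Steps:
A = 8/3 (A = 4*(⅙) - 4/(0 - 2) = ⅔ - 4/(-2) = ⅔ - 4*(-½) = ⅔ + 2 = 8/3 ≈ 2.6667)
o(N, l) = 8/3
(o(2, 1)*45)*11 = ((8/3)*45)*11 = 120*11 = 1320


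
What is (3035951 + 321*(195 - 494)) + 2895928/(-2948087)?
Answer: 8667290337636/2948087 ≈ 2.9400e+6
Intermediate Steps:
(3035951 + 321*(195 - 494)) + 2895928/(-2948087) = (3035951 + 321*(-299)) + 2895928*(-1/2948087) = (3035951 - 95979) - 2895928/2948087 = 2939972 - 2895928/2948087 = 8667290337636/2948087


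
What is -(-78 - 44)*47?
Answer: 5734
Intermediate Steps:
-(-78 - 44)*47 = -(-122)*47 = -1*(-5734) = 5734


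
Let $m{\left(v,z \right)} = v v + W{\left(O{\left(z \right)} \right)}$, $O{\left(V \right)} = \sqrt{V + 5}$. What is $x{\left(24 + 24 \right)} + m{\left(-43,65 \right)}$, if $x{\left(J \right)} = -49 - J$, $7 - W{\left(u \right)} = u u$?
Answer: $1689$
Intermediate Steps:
$O{\left(V \right)} = \sqrt{5 + V}$
$W{\left(u \right)} = 7 - u^{2}$ ($W{\left(u \right)} = 7 - u u = 7 - u^{2}$)
$m{\left(v,z \right)} = 2 + v^{2} - z$ ($m{\left(v,z \right)} = v v - \left(-7 + \left(\sqrt{5 + z}\right)^{2}\right) = v^{2} - \left(-2 + z\right) = 2 + v^{2} - z$)
$x{\left(24 + 24 \right)} + m{\left(-43,65 \right)} = \left(-49 - \left(24 + 24\right)\right) + \left(2 + \left(-43\right)^{2} - 65\right) = \left(-49 - 48\right) + \left(2 + 1849 - 65\right) = \left(-49 - 48\right) + 1786 = -97 + 1786 = 1689$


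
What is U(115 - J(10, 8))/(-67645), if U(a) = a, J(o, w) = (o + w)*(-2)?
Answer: -151/67645 ≈ -0.0022322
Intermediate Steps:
J(o, w) = -2*o - 2*w
U(115 - J(10, 8))/(-67645) = (115 - (-2*10 - 2*8))/(-67645) = (115 - (-20 - 16))*(-1/67645) = (115 - 1*(-36))*(-1/67645) = (115 + 36)*(-1/67645) = 151*(-1/67645) = -151/67645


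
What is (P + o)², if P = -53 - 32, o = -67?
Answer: 23104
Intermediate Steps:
P = -85
(P + o)² = (-85 - 67)² = (-152)² = 23104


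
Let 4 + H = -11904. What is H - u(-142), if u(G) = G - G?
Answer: -11908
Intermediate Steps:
H = -11908 (H = -4 - 11904 = -11908)
u(G) = 0
H - u(-142) = -11908 - 1*0 = -11908 + 0 = -11908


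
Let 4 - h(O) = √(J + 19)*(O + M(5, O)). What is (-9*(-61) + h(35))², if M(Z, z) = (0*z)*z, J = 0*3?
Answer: 329084 - 38710*√19 ≈ 1.6035e+5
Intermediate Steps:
J = 0
M(Z, z) = 0 (M(Z, z) = 0*z = 0)
h(O) = 4 - O*√19 (h(O) = 4 - √(0 + 19)*(O + 0) = 4 - √19*O = 4 - O*√19)
(-9*(-61) + h(35))² = (-9*(-61) + (4 - 1*35*√19))² = (549 + (4 - 35*√19))² = (553 - 35*√19)²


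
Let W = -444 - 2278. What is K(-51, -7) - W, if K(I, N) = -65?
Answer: 2657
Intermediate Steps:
W = -2722
K(-51, -7) - W = -65 - 1*(-2722) = -65 + 2722 = 2657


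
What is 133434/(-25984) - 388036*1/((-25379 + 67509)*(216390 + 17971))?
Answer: -4277558069393/832975240640 ≈ -5.1353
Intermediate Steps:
133434/(-25984) - 388036*1/((-25379 + 67509)*(216390 + 17971)) = 133434*(-1/25984) - 388036/(42130*234361) = -9531/1856 - 388036/9873628930 = -9531/1856 - 388036*1/9873628930 = -9531/1856 - 17638/448801315 = -4277558069393/832975240640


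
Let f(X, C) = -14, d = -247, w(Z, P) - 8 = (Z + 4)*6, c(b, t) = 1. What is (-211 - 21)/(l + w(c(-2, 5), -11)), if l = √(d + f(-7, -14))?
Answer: -8816/1705 + 696*I*√29/1705 ≈ -5.1707 + 2.1983*I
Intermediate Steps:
w(Z, P) = 32 + 6*Z (w(Z, P) = 8 + (Z + 4)*6 = 8 + (4 + Z)*6 = 8 + (24 + 6*Z) = 32 + 6*Z)
l = 3*I*√29 (l = √(-247 - 14) = √(-261) = 3*I*√29 ≈ 16.155*I)
(-211 - 21)/(l + w(c(-2, 5), -11)) = (-211 - 21)/(3*I*√29 + (32 + 6*1)) = -232/(3*I*√29 + (32 + 6)) = -232/(3*I*√29 + 38) = -232/(38 + 3*I*√29)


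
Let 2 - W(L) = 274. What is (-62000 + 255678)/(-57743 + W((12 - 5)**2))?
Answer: -193678/58015 ≈ -3.3384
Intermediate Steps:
W(L) = -272 (W(L) = 2 - 1*274 = 2 - 274 = -272)
(-62000 + 255678)/(-57743 + W((12 - 5)**2)) = (-62000 + 255678)/(-57743 - 272) = 193678/(-58015) = 193678*(-1/58015) = -193678/58015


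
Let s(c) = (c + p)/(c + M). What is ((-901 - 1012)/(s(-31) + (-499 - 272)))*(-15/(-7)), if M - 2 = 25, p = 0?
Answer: 114780/21371 ≈ 5.3708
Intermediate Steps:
M = 27 (M = 2 + 25 = 27)
s(c) = c/(27 + c) (s(c) = (c + 0)/(c + 27) = c/(27 + c))
((-901 - 1012)/(s(-31) + (-499 - 272)))*(-15/(-7)) = ((-901 - 1012)/(-31/(27 - 31) + (-499 - 272)))*(-15/(-7)) = (-1913/(-31/(-4) - 771))*(-15*(-⅐)) = -1913/(-31*(-¼) - 771)*(15/7) = -1913/(31/4 - 771)*(15/7) = -1913/(-3053/4)*(15/7) = -1913*(-4/3053)*(15/7) = (7652/3053)*(15/7) = 114780/21371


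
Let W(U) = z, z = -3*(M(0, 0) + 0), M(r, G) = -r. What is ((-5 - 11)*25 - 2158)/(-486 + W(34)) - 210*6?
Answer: -304901/243 ≈ -1254.7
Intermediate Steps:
z = 0 (z = -3*(-1*0 + 0) = -3*(0 + 0) = -3*0 = 0)
W(U) = 0
((-5 - 11)*25 - 2158)/(-486 + W(34)) - 210*6 = ((-5 - 11)*25 - 2158)/(-486 + 0) - 210*6 = (-16*25 - 2158)/(-486) - 1*1260 = (-400 - 2158)*(-1/486) - 1260 = -2558*(-1/486) - 1260 = 1279/243 - 1260 = -304901/243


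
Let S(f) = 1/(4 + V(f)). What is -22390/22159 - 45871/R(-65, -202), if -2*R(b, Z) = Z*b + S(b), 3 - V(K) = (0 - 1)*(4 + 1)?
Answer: 20867140946/3491394199 ≈ 5.9767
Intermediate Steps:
V(K) = 8 (V(K) = 3 - (0 - 1)*(4 + 1) = 3 - (-1)*5 = 3 - 1*(-5) = 3 + 5 = 8)
S(f) = 1/12 (S(f) = 1/(4 + 8) = 1/12)
R(b, Z) = -1/24 - Z*b/2 (R(b, Z) = -(Z*b + 1/12)/2 = -(1/12 + Z*b)/2 = -1/24 - Z*b/2)
-22390/22159 - 45871/R(-65, -202) = -22390/22159 - 45871/(-1/24 - ½*(-202)*(-65)) = -22390*1/22159 - 45871/(-1/24 - 6565) = -22390/22159 - 45871/(-157561/24) = -22390/22159 - 45871*(-24/157561) = -22390/22159 + 1100904/157561 = 20867140946/3491394199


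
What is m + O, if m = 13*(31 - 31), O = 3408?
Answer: 3408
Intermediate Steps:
m = 0 (m = 13*0 = 0)
m + O = 0 + 3408 = 3408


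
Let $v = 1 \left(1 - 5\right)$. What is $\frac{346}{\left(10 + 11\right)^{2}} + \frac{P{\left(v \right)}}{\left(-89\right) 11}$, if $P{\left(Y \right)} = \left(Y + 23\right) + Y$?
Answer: $\frac{332119}{431739} \approx 0.76926$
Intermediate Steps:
$v = -4$ ($v = 1 \left(-4\right) = -4$)
$P{\left(Y \right)} = 23 + 2 Y$ ($P{\left(Y \right)} = \left(23 + Y\right) + Y = 23 + 2 Y$)
$\frac{346}{\left(10 + 11\right)^{2}} + \frac{P{\left(v \right)}}{\left(-89\right) 11} = \frac{346}{\left(10 + 11\right)^{2}} + \frac{23 + 2 \left(-4\right)}{\left(-89\right) 11} = \frac{346}{21^{2}} + \frac{23 - 8}{-979} = \frac{346}{441} + 15 \left(- \frac{1}{979}\right) = 346 \cdot \frac{1}{441} - \frac{15}{979} = \frac{346}{441} - \frac{15}{979} = \frac{332119}{431739}$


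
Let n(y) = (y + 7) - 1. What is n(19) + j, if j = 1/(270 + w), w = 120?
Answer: 9751/390 ≈ 25.003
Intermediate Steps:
j = 1/390 (j = 1/(270 + 120) = 1/390 ≈ 0.0025641)
n(y) = 6 + y (n(y) = (7 + y) - 1 = 6 + y)
n(19) + j = (6 + 19) + 1/390 = 25 + 1/390 = 9751/390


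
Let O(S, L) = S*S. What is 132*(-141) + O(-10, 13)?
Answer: -18512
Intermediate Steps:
O(S, L) = S²
132*(-141) + O(-10, 13) = 132*(-141) + (-10)² = -18612 + 100 = -18512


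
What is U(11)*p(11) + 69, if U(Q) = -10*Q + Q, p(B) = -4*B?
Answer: 4425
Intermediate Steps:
U(Q) = -9*Q
U(11)*p(11) + 69 = (-9*11)*(-4*11) + 69 = -99*(-44) + 69 = 4356 + 69 = 4425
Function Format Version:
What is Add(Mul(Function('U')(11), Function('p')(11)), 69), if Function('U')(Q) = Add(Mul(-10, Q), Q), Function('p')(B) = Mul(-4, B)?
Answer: 4425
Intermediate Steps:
Function('U')(Q) = Mul(-9, Q)
Add(Mul(Function('U')(11), Function('p')(11)), 69) = Add(Mul(Mul(-9, 11), Mul(-4, 11)), 69) = Add(Mul(-99, -44), 69) = Add(4356, 69) = 4425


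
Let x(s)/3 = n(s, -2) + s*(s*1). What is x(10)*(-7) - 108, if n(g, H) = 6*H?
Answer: -1956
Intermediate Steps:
x(s) = -36 + 3*s² (x(s) = 3*(6*(-2) + s*(s*1)) = 3*(-12 + s*s) = 3*(-12 + s²) = -36 + 3*s²)
x(10)*(-7) - 108 = (-36 + 3*10²)*(-7) - 108 = (-36 + 3*100)*(-7) - 108 = (-36 + 300)*(-7) - 108 = 264*(-7) - 108 = -1848 - 108 = -1956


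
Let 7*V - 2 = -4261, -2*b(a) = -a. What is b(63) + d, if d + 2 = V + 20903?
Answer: 284537/14 ≈ 20324.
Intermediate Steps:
b(a) = a/2 (b(a) = -(-1)*a/2 = a/2)
V = -4259/7 (V = 2/7 + (1/7)*(-4261) = 2/7 - 4261/7 = -4259/7 ≈ -608.43)
d = 142048/7 (d = -2 + (-4259/7 + 20903) = -2 + 142062/7 = 142048/7 ≈ 20293.)
b(63) + d = (1/2)*63 + 142048/7 = 63/2 + 142048/7 = 284537/14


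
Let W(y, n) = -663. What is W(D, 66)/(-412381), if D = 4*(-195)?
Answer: 663/412381 ≈ 0.0016077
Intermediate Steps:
D = -780
W(D, 66)/(-412381) = -663/(-412381) = -663*(-1/412381) = 663/412381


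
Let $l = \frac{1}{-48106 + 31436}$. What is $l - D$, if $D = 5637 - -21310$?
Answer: $- \frac{449206491}{16670} \approx -26947.0$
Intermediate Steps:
$l = - \frac{1}{16670}$ ($l = \frac{1}{-16670} = - \frac{1}{16670} \approx -5.9988 \cdot 10^{-5}$)
$D = 26947$ ($D = 5637 + 21310 = 26947$)
$l - D = - \frac{1}{16670} - 26947 = - \frac{449206491}{16670}$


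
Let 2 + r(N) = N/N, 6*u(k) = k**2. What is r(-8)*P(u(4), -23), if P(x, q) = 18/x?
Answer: -27/4 ≈ -6.7500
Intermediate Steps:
u(k) = k**2/6
r(N) = -1 (r(N) = -2 + N/N = -2 + 1 = -1)
r(-8)*P(u(4), -23) = -18/((1/6)*4**2) = -18/((1/6)*16) = -18/8/3 = -18*3/8 = -1*27/4 = -27/4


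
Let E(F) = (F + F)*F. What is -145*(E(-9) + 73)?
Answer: -34075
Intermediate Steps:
E(F) = 2*F² (E(F) = (2*F)*F = 2*F²)
-145*(E(-9) + 73) = -145*(2*(-9)² + 73) = -145*(2*81 + 73) = -145*(162 + 73) = -145*235 = -34075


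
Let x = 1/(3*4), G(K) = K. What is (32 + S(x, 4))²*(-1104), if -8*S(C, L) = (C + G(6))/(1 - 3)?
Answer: -888975047/768 ≈ -1.1575e+6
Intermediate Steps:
x = 1/12 ≈ 0.083333
S(C, L) = 3/8 + C/16 (S(C, L) = -(C + 6)/(8*(1 - 3)) = -(6 + C)/(8*(-2)) = -(6 + C)*(-1)/(8*2) = -(-3 - C/2)/8 = 3/8 + C/16)
(32 + S(x, 4))²*(-1104) = (32 + (3/8 + (1/16)*(1/12)))²*(-1104) = (32 + (3/8 + 1/192))²*(-1104) = (32 + 73/192)²*(-1104) = (6217/192)²*(-1104) = (38651089/36864)*(-1104) = -888975047/768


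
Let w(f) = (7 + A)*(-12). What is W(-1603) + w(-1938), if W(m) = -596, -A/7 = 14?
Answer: 496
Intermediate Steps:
A = -98 (A = -7*14 = -98)
w(f) = 1092 (w(f) = (7 - 98)*(-12) = -91*(-12) = 1092)
W(-1603) + w(-1938) = -596 + 1092 = 496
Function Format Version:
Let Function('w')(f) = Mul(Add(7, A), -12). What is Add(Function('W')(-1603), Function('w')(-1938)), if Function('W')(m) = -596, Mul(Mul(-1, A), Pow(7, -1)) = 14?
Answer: 496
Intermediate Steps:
A = -98 (A = Mul(-7, 14) = -98)
Function('w')(f) = 1092 (Function('w')(f) = Mul(Add(7, -98), -12) = Mul(-91, -12) = 1092)
Add(Function('W')(-1603), Function('w')(-1938)) = Add(-596, 1092) = 496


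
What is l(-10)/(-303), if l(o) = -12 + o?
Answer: 22/303 ≈ 0.072607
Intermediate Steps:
l(-10)/(-303) = (-12 - 10)/(-303) = -22*(-1/303) = 22/303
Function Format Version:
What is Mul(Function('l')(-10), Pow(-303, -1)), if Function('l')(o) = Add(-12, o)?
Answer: Rational(22, 303) ≈ 0.072607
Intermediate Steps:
Mul(Function('l')(-10), Pow(-303, -1)) = Mul(Add(-12, -10), Pow(-303, -1)) = Mul(-22, Rational(-1, 303)) = Rational(22, 303)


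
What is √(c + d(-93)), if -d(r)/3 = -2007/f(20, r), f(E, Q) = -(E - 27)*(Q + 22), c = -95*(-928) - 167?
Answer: 30*√24146745/497 ≈ 296.62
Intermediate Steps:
c = 87993 (c = 88160 - 167 = 87993)
f(E, Q) = -(-27 + E)*(22 + Q)
d(r) = 6021/(154 + 7*r) (d(r) = -(-6021)/(594 - 22*20 + 27*r - 1*20*r) = -(-6021)/(594 - 440 + 27*r - 20*r) = -(-6021)/(154 + 7*r) = 6021/(154 + 7*r))
√(c + d(-93)) = √(87993 + 6021/(7*(22 - 93))) = √(87993 + (6021/7)/(-71)) = √(87993 + (6021/7)*(-1/71)) = √(87993 - 6021/497) = √(43726500/497) = 30*√24146745/497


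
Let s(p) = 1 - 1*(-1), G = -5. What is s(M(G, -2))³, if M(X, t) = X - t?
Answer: 8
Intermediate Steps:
s(p) = 2 (s(p) = 1 + 1 = 2)
s(M(G, -2))³ = 2³ = 8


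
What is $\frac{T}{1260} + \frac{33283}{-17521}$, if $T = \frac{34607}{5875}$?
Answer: $- \frac{35110151179}{18528457500} \approx -1.8949$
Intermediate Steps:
$T = \frac{34607}{5875}$ ($T = 34607 \cdot \frac{1}{5875} = \frac{34607}{5875} \approx 5.8906$)
$\frac{T}{1260} + \frac{33283}{-17521} = \frac{34607}{5875 \cdot 1260} + \frac{33283}{-17521} = \frac{34607}{5875} \cdot \frac{1}{1260} + 33283 \left(- \frac{1}{17521}\right) = \frac{34607}{7402500} - \frac{33283}{17521} = - \frac{35110151179}{18528457500}$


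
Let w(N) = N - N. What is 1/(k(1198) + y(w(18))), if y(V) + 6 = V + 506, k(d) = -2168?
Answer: -1/1668 ≈ -0.00059952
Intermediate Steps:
w(N) = 0
y(V) = 500 + V (y(V) = -6 + (V + 506) = -6 + (506 + V) = 500 + V)
1/(k(1198) + y(w(18))) = 1/(-2168 + (500 + 0)) = 1/(-2168 + 500) = 1/(-1668) = -1/1668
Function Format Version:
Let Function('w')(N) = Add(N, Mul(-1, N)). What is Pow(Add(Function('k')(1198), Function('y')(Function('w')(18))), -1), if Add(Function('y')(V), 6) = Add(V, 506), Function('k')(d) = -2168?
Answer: Rational(-1, 1668) ≈ -0.00059952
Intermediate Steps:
Function('w')(N) = 0
Function('y')(V) = Add(500, V) (Function('y')(V) = Add(-6, Add(V, 506)) = Add(-6, Add(506, V)) = Add(500, V))
Pow(Add(Function('k')(1198), Function('y')(Function('w')(18))), -1) = Pow(Add(-2168, Add(500, 0)), -1) = Pow(Add(-2168, 500), -1) = Pow(-1668, -1) = Rational(-1, 1668)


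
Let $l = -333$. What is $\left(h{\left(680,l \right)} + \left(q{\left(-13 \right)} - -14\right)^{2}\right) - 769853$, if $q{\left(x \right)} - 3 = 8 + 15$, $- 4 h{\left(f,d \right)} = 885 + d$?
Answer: $-768391$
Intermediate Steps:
$h{\left(f,d \right)} = - \frac{885}{4} - \frac{d}{4}$ ($h{\left(f,d \right)} = - \frac{885 + d}{4} = - \frac{885}{4} - \frac{d}{4}$)
$q{\left(x \right)} = 26$ ($q{\left(x \right)} = 3 + \left(8 + 15\right) = 3 + 23 = 26$)
$\left(h{\left(680,l \right)} + \left(q{\left(-13 \right)} - -14\right)^{2}\right) - 769853 = \left(\left(- \frac{885}{4} - - \frac{333}{4}\right) + \left(26 - -14\right)^{2}\right) - 769853 = \left(\left(- \frac{885}{4} + \frac{333}{4}\right) + \left(26 + \left(24 - 10\right)\right)^{2}\right) - 769853 = \left(-138 + \left(26 + 14\right)^{2}\right) - 769853 = \left(-138 + 40^{2}\right) - 769853 = \left(-138 + 1600\right) - 769853 = 1462 - 769853 = -768391$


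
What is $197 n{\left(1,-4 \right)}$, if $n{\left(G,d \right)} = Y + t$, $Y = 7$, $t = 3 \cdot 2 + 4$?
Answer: $3349$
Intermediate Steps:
$t = 10$ ($t = 6 + 4 = 10$)
$n{\left(G,d \right)} = 17$ ($n{\left(G,d \right)} = 7 + 10 = 17$)
$197 n{\left(1,-4 \right)} = 197 \cdot 17 = 3349$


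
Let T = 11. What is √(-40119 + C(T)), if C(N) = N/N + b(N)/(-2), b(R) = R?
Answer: I*√160494/2 ≈ 200.31*I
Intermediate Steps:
C(N) = 1 - N/2 (C(N) = N/N + N/(-2) = 1 + N*(-½) = 1 - N/2)
√(-40119 + C(T)) = √(-40119 + (1 - ½*11)) = √(-40119 + (1 - 11/2)) = √(-40119 - 9/2) = √(-80247/2) = I*√160494/2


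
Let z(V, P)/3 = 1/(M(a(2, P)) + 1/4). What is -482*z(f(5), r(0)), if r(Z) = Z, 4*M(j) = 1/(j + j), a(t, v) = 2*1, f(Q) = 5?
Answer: -23136/5 ≈ -4627.2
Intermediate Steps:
a(t, v) = 2
M(j) = 1/(8*j) (M(j) = 1/(4*(j + j)) = 1/(4*((2*j))) = (1/(2*j))/4 = 1/(8*j))
z(V, P) = 48/5 (z(V, P) = 3/((1/8)/2 + 1/4) = 3/((1/8)*(1/2) + 1/4) = 3/(1/16 + 1/4) = 3/(5/16) = 3*(16/5) = 48/5)
-482*z(f(5), r(0)) = -482*48/5 = -23136/5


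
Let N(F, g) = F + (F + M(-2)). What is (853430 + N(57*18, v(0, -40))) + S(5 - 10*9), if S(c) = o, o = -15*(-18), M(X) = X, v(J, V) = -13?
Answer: 855750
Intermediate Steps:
N(F, g) = -2 + 2*F (N(F, g) = F + (F - 2) = F + (-2 + F) = -2 + 2*F)
o = 270
S(c) = 270
(853430 + N(57*18, v(0, -40))) + S(5 - 10*9) = (853430 + (-2 + 2*(57*18))) + 270 = (853430 + (-2 + 2*1026)) + 270 = (853430 + (-2 + 2052)) + 270 = (853430 + 2050) + 270 = 855480 + 270 = 855750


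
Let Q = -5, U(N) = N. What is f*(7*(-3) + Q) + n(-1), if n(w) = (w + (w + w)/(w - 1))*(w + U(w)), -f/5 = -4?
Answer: -520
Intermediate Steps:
f = 20 (f = -5*(-4) = 20)
n(w) = 2*w*(w + 2*w/(-1 + w)) (n(w) = (w + (w + w)/(w - 1))*(w + w) = (w + (2*w)/(-1 + w))*(2*w) = (w + 2*w/(-1 + w))*(2*w) = 2*w*(w + 2*w/(-1 + w)))
f*(7*(-3) + Q) + n(-1) = 20*(7*(-3) - 5) + 2*(-1)²*(1 - 1)/(-1 - 1) = 20*(-21 - 5) + 2*1*0/(-2) = 20*(-26) + 2*1*(-½)*0 = -520 + 0 = -520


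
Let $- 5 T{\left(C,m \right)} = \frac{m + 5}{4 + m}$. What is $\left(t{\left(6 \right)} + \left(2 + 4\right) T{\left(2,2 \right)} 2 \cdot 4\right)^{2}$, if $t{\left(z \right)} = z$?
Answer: $\frac{676}{25} \approx 27.04$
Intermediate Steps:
$T{\left(C,m \right)} = - \frac{5 + m}{5 \left(4 + m\right)}$ ($T{\left(C,m \right)} = - \frac{\left(m + 5\right) \frac{1}{4 + m}}{5} = - \frac{\left(5 + m\right) \frac{1}{4 + m}}{5} = - \frac{\frac{1}{4 + m} \left(5 + m\right)}{5} = - \frac{5 + m}{5 \left(4 + m\right)}$)
$\left(t{\left(6 \right)} + \left(2 + 4\right) T{\left(2,2 \right)} 2 \cdot 4\right)^{2} = \left(6 + \left(2 + 4\right) \frac{-5 - 2}{5 \left(4 + 2\right)} 2 \cdot 4\right)^{2} = \left(6 + 6 \frac{-5 - 2}{5 \cdot 6} \cdot 2 \cdot 4\right)^{2} = \left(6 + 6 \cdot \frac{1}{5} \cdot \frac{1}{6} \left(-7\right) 2 \cdot 4\right)^{2} = \left(6 + 6 \left(\left(- \frac{7}{30}\right) 2\right) 4\right)^{2} = \left(6 + 6 \left(- \frac{7}{15}\right) 4\right)^{2} = \left(6 - \frac{56}{5}\right)^{2} = \left(- \frac{26}{5}\right)^{2} = \frac{676}{25}$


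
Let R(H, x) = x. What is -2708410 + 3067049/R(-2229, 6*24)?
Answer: -386943991/144 ≈ -2.6871e+6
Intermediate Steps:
-2708410 + 3067049/R(-2229, 6*24) = -2708410 + 3067049/((6*24)) = -2708410 + 3067049/144 = -386943991/144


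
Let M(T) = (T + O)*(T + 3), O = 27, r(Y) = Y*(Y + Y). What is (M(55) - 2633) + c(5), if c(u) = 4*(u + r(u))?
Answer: 2343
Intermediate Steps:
r(Y) = 2*Y**2 (r(Y) = Y*(2*Y) = 2*Y**2)
M(T) = (3 + T)*(27 + T) (M(T) = (T + 27)*(T + 3) = (27 + T)*(3 + T) = (3 + T)*(27 + T))
c(u) = 4*u + 8*u**2 (c(u) = 4*(u + 2*u**2) = 4*u + 8*u**2)
(M(55) - 2633) + c(5) = ((81 + 55**2 + 30*55) - 2633) + 4*5*(1 + 2*5) = ((81 + 3025 + 1650) - 2633) + 4*5*(1 + 10) = (4756 - 2633) + 4*5*11 = 2123 + 220 = 2343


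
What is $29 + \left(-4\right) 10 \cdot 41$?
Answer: $-1611$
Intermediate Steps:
$29 + \left(-4\right) 10 \cdot 41 = 29 - 1640 = -1611$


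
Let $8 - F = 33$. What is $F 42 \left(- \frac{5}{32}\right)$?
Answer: $\frac{2625}{16} \approx 164.06$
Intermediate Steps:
$F = -25$ ($F = 8 - 33 = -25$)
$F 42 \left(- \frac{5}{32}\right) = \left(-25\right) 42 \left(- \frac{5}{32}\right) = - 1050 \left(\left(-5\right) \frac{1}{32}\right) = \left(-1050\right) \left(- \frac{5}{32}\right) = \frac{2625}{16}$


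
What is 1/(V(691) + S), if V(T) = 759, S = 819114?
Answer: 1/819873 ≈ 1.2197e-6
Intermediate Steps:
1/(V(691) + S) = 1/(759 + 819114) = 1/819873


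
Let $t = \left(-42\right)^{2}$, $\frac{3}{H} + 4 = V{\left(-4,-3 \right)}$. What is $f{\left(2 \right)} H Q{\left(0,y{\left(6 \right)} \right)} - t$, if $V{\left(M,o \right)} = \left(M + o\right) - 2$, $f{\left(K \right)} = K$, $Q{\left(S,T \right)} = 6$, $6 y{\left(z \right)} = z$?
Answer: $- \frac{22968}{13} \approx -1766.8$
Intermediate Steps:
$y{\left(z \right)} = \frac{z}{6}$
$V{\left(M,o \right)} = -2 + M + o$
$H = - \frac{3}{13}$ ($H = \frac{3}{-4 - 9} = \frac{3}{-13} = 3 \left(- \frac{1}{13}\right) = - \frac{3}{13} \approx -0.23077$)
$t = 1764$
$f{\left(2 \right)} H Q{\left(0,y{\left(6 \right)} \right)} - t = 2 \left(- \frac{3}{13}\right) 6 - 1764 = \left(- \frac{6}{13}\right) 6 - 1764 = - \frac{36}{13} - 1764 = - \frac{22968}{13}$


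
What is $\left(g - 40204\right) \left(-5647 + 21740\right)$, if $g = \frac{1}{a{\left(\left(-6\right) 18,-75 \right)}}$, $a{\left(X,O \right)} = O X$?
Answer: $- \frac{5240724057107}{8100} \approx -6.47 \cdot 10^{8}$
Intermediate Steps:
$g = \frac{1}{8100}$ ($g = \frac{1}{\left(-75\right) \left(\left(-6\right) 18\right)} = \frac{1}{\left(-75\right) \left(-108\right)} = \frac{1}{8100} \approx 0.00012346$)
$\left(g - 40204\right) \left(-5647 + 21740\right) = \left(\frac{1}{8100} - 40204\right) \left(-5647 + 21740\right) = \left(- \frac{325652399}{8100}\right) 16093 = - \frac{5240724057107}{8100}$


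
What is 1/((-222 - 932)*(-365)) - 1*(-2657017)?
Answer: 1119162130571/421210 ≈ 2.6570e+6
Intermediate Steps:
1/((-222 - 932)*(-365)) - 1*(-2657017) = 1/(-1154*(-365)) + 2657017 = 1/421210 + 2657017 = 1119162130571/421210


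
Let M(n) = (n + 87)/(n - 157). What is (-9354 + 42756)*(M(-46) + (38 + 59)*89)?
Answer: 58535602116/203 ≈ 2.8835e+8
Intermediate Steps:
M(n) = (87 + n)/(-157 + n)
(-9354 + 42756)*(M(-46) + (38 + 59)*89) = (-9354 + 42756)*((87 - 46)/(-157 - 46) + (38 + 59)*89) = 33402*(41/(-203) + 97*89) = 33402*(-1/203*41 + 8633) = 33402*(-41/203 + 8633) = 33402*(1752458/203) = 58535602116/203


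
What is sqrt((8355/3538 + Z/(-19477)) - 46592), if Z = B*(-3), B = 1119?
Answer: I*sqrt(221231783061286800566)/68909626 ≈ 215.85*I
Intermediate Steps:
Z = -3357 (Z = 1119*(-3) = -3357)
sqrt((8355/3538 + Z/(-19477)) - 46592) = sqrt((8355/3538 - 3357/(-19477)) - 46592) = sqrt((8355*(1/3538) - 3357*(-1/19477)) - 46592) = sqrt((8355/3538 + 3357/19477) - 46592) = sqrt(174607401/68909626 - 46592) = sqrt(-3210462687191/68909626) = I*sqrt(221231783061286800566)/68909626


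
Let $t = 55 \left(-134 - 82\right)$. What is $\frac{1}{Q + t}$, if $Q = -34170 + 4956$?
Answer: $- \frac{1}{41094} \approx -2.4334 \cdot 10^{-5}$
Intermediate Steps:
$Q = -29214$
$t = -11880$ ($t = 55 \left(-216\right) = -11880$)
$\frac{1}{Q + t} = \frac{1}{-29214 - 11880} = \frac{1}{-41094} = - \frac{1}{41094}$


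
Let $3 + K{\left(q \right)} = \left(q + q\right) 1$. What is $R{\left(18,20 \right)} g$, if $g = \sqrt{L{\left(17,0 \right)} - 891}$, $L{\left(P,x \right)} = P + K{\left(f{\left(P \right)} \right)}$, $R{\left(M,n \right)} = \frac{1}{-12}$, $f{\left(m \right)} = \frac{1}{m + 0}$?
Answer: $- \frac{i \sqrt{253419}}{204} \approx - 2.4677 i$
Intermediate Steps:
$f{\left(m \right)} = \frac{1}{m}$
$R{\left(M,n \right)} = - \frac{1}{12}$
$K{\left(q \right)} = -3 + 2 q$ ($K{\left(q \right)} = -3 + \left(q + q\right) 1 = -3 + 2 q 1 = -3 + 2 q$)
$L{\left(P,x \right)} = -3 + P + \frac{2}{P}$ ($L{\left(P,x \right)} = P - \left(3 - \frac{2}{P}\right) = -3 + P + \frac{2}{P}$)
$g = \frac{i \sqrt{253419}}{17}$ ($g = \sqrt{\left(-3 + 17 + \frac{2}{17}\right) - 891} = \sqrt{\frac{240}{17} - 891} = \sqrt{- \frac{14907}{17}} = \frac{i \sqrt{253419}}{17} \approx 29.612 i$)
$R{\left(18,20 \right)} g = - \frac{\frac{1}{17} i \sqrt{253419}}{12} = - \frac{i \sqrt{253419}}{204}$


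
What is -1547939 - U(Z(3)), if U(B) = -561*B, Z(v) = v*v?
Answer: -1542890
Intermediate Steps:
Z(v) = v²
-1547939 - U(Z(3)) = -1547939 - (-561)*3² = -1547939 - (-561)*9 = -1547939 - 1*(-5049) = -1547939 + 5049 = -1542890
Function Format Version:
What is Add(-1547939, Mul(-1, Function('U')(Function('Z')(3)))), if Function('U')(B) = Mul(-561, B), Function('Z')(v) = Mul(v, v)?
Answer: -1542890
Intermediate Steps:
Function('Z')(v) = Pow(v, 2)
Add(-1547939, Mul(-1, Function('U')(Function('Z')(3)))) = Add(-1547939, Mul(-1, Mul(-561, Pow(3, 2)))) = Add(-1547939, Mul(-1, Mul(-561, 9))) = Add(-1547939, Mul(-1, -5049)) = Add(-1547939, 5049) = -1542890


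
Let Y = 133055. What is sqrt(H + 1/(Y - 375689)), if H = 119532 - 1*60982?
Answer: sqrt(3446912153081166)/242634 ≈ 241.97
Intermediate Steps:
H = 58550 (H = 119532 - 60982 = 58550)
sqrt(H + 1/(Y - 375689)) = sqrt(58550 + 1/(133055 - 375689)) = sqrt(58550 + 1/(-242634)) = sqrt(58550 - 1/242634) = sqrt(14206220699/242634) = sqrt(3446912153081166)/242634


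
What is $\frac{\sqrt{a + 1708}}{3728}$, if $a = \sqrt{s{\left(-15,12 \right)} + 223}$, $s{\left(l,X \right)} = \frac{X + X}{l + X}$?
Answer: $\frac{\sqrt{1708 + \sqrt{215}}}{3728} \approx 0.011133$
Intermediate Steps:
$s{\left(l,X \right)} = \frac{2 X}{X + l}$
$a = \sqrt{215}$ ($a = \sqrt{2 \cdot 12 \frac{1}{12 - 15} + 223} = \sqrt{2 \cdot 12 \frac{1}{-3} + 223} = \sqrt{2 \cdot 12 \left(- \frac{1}{3}\right) + 223} = \sqrt{-8 + 223} = \sqrt{215} \approx 14.663$)
$\frac{\sqrt{a + 1708}}{3728} = \frac{\sqrt{\sqrt{215} + 1708}}{3728} = \sqrt{1708 + \sqrt{215}} \cdot \frac{1}{3728} = \frac{\sqrt{1708 + \sqrt{215}}}{3728}$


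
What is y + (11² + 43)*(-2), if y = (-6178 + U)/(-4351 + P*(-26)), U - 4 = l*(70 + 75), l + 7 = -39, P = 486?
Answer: -5558892/16987 ≈ -327.24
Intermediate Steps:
l = -46 (l = -7 - 39 = -46)
U = -6666 (U = 4 - 46*(70 + 75) = 4 - 46*145 = 4 - 6670 = -6666)
y = 12844/16987 (y = (-6178 - 6666)/(-4351 + 486*(-26)) = -12844/(-4351 - 12636) = -12844/(-16987) = -12844*(-1/16987) = 12844/16987 ≈ 0.75611)
y + (11² + 43)*(-2) = 12844/16987 + (11² + 43)*(-2) = 12844/16987 + (121 + 43)*(-2) = 12844/16987 + 164*(-2) = 12844/16987 - 328 = -5558892/16987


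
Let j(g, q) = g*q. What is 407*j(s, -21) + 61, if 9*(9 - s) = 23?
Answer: -165059/3 ≈ -55020.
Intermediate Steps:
s = 58/9 (s = 9 - ⅑*23 = 9 - 23/9 = 58/9 ≈ 6.4444)
407*j(s, -21) + 61 = 407*((58/9)*(-21)) + 61 = 407*(-406/3) + 61 = -165242/3 + 61 = -165059/3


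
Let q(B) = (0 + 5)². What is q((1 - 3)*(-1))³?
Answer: 15625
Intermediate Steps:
q(B) = 25 (q(B) = 5² = 25)
q((1 - 3)*(-1))³ = 25³ = 15625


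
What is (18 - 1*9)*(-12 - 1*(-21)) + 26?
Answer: 107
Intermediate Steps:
(18 - 1*9)*(-12 - 1*(-21)) + 26 = (18 - 9)*(-12 + 21) + 26 = 9*9 + 26 = 81 + 26 = 107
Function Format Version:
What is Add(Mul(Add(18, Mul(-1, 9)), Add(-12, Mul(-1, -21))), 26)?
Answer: 107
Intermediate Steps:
Add(Mul(Add(18, Mul(-1, 9)), Add(-12, Mul(-1, -21))), 26) = Add(Mul(Add(18, -9), Add(-12, 21)), 26) = Add(Mul(9, 9), 26) = Add(81, 26) = 107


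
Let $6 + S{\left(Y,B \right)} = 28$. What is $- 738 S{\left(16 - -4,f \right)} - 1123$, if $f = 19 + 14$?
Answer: $-17359$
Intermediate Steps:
$f = 33$
$S{\left(Y,B \right)} = 22$ ($S{\left(Y,B \right)} = -6 + 28 = 22$)
$- 738 S{\left(16 - -4,f \right)} - 1123 = \left(-738\right) 22 - 1123 = -16236 - 1123 = -17359$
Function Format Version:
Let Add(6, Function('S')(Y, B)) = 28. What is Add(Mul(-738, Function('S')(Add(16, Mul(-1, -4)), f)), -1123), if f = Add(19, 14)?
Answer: -17359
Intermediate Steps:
f = 33
Function('S')(Y, B) = 22 (Function('S')(Y, B) = Add(-6, 28) = 22)
Add(Mul(-738, Function('S')(Add(16, Mul(-1, -4)), f)), -1123) = Add(Mul(-738, 22), -1123) = Add(-16236, -1123) = -17359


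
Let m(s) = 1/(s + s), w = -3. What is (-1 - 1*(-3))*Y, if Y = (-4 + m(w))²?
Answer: 625/18 ≈ 34.722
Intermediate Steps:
m(s) = 1/(2*s)
Y = 625/36 (Y = (-4 + (½)/(-3))² = (-4 + (½)*(-⅓))² = (-4 - ⅙)² = (-25/6)² = 625/36 ≈ 17.361)
(-1 - 1*(-3))*Y = (-1 - 1*(-3))*(625/36) = (-1 + 3)*(625/36) = 2*(625/36) = 625/18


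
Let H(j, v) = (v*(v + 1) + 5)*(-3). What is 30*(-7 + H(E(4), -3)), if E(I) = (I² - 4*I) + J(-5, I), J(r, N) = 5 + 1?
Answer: -1200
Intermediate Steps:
J(r, N) = 6
E(I) = 6 + I² - 4*I (E(I) = (I² - 4*I) + 6 = 6 + I² - 4*I)
H(j, v) = -15 - 3*v*(1 + v) (H(j, v) = (v*(1 + v) + 5)*(-3) = (5 + v*(1 + v))*(-3) = -15 - 3*v*(1 + v))
30*(-7 + H(E(4), -3)) = 30*(-7 + (-15 - 3*(-3) - 3*(-3)²)) = 30*(-7 + (-15 + 9 - 3*9)) = 30*(-7 + (-15 + 9 - 27)) = 30*(-7 - 33) = 30*(-40) = -1200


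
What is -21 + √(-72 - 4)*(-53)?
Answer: -21 - 106*I*√19 ≈ -21.0 - 462.04*I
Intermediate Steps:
-21 + √(-72 - 4)*(-53) = -21 + √(-76)*(-53) = -21 + (2*I*√19)*(-53) = -21 - 106*I*√19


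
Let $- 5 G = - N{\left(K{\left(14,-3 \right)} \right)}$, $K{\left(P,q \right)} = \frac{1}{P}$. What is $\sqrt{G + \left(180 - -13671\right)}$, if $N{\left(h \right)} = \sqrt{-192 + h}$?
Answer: $\frac{\sqrt{67869900 + 70 i \sqrt{37618}}}{70} \approx 117.69 + 0.011771 i$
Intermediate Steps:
$G = \frac{i \sqrt{37618}}{70}$ ($G = - \frac{\left(-1\right) \sqrt{-192 + \frac{1}{14}}}{5} = - \frac{\left(-1\right) \sqrt{- \frac{2687}{14}}}{5} = - \frac{\left(-1\right) \frac{i \sqrt{37618}}{14}}{5} = - \frac{\left(- \frac{1}{14}\right) i \sqrt{37618}}{5} = \frac{i \sqrt{37618}}{70} \approx 2.7708 i$)
$\sqrt{G + \left(180 - -13671\right)} = \sqrt{\frac{i \sqrt{37618}}{70} + \left(180 - -13671\right)} = \sqrt{\frac{i \sqrt{37618}}{70} + \left(180 + 13671\right)} = \sqrt{\frac{i \sqrt{37618}}{70} + 13851} = \sqrt{13851 + \frac{i \sqrt{37618}}{70}}$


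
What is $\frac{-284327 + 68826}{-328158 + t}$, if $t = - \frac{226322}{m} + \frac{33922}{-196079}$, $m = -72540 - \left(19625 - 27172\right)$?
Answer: $\frac{2746293551090947}{4181925424783734} \approx 0.65671$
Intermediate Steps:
$m = -64993$ ($m = -72540 - -7547 = -72540 + 7547 = -64993$)
$t = \frac{42172298892}{12743762447}$ ($t = - \frac{226322}{-64993} + \frac{33922}{-196079} = \left(-226322\right) \left(- \frac{1}{64993}\right) + 33922 \left(- \frac{1}{196079}\right) = \frac{226322}{64993} - \frac{33922}{196079} = \frac{42172298892}{12743762447} \approx 3.3092$)
$\frac{-284327 + 68826}{-328158 + t} = \frac{-284327 + 68826}{-328158 + \frac{42172298892}{12743762447}} = - \frac{215501}{- \frac{4181925424783734}{12743762447}} = \left(-215501\right) \left(- \frac{12743762447}{4181925424783734}\right) = \frac{2746293551090947}{4181925424783734}$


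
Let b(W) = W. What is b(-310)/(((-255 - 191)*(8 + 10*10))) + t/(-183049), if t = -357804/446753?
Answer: 12684159285571/1969533883479348 ≈ 0.0064402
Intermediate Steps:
t = -357804/446753 (t = -357804*1/446753 = -357804/446753 ≈ -0.80090)
b(-310)/(((-255 - 191)*(8 + 10*10))) + t/(-183049) = -310*1/((-255 - 191)*(8 + 10*10)) - 357804/446753/(-183049) = -310*(-1/(446*(8 + 100))) - 357804/446753*(-1/183049) = -310/((-446*108)) + 357804/81777689897 = -310/(-48168) + 357804/81777689897 = -310*(-1/48168) + 357804/81777689897 = 155/24084 + 357804/81777689897 = 12684159285571/1969533883479348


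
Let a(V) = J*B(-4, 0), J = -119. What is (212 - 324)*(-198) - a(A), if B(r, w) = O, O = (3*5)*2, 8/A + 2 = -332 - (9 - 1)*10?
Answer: 25746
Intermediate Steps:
A = -4/207 (A = 8/(-2 + (-332 - (9 - 1)*10)) = 8/(-2 + (-332 - 8*10)) = 8/(-2 + (-332 - 1*80)) = 8/(-2 + (-332 - 80)) = 8/(-2 - 412) = 8/(-414) = 8*(-1/414) = -4/207 ≈ -0.019324)
O = 30 (O = 15*2 = 30)
B(r, w) = 30
a(V) = -3570 (a(V) = -119*30 = -3570)
(212 - 324)*(-198) - a(A) = (212 - 324)*(-198) - 1*(-3570) = -112*(-198) + 3570 = 22176 + 3570 = 25746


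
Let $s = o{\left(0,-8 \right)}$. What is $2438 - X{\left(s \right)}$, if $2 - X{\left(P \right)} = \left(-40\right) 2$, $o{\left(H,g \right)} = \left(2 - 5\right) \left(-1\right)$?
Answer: $2356$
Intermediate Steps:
$o{\left(H,g \right)} = 3$ ($o{\left(H,g \right)} = \left(-3\right) \left(-1\right) = 3$)
$s = 3$
$X{\left(P \right)} = 82$ ($X{\left(P \right)} = 2 - \left(-40\right) 2 = 2 - -80 = 2 + 80 = 82$)
$2438 - X{\left(s \right)} = 2438 - 82 = 2356$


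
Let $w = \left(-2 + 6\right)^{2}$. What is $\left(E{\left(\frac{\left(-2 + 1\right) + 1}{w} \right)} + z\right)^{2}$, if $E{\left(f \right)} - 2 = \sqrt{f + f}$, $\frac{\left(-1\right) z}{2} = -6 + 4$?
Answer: $36$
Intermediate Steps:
$w = 16$ ($w = 4^{2} = 16$)
$z = 4$ ($z = - 2 \left(-6 + 4\right) = \left(-2\right) \left(-2\right) = 4$)
$E{\left(f \right)} = 2 + \sqrt{2} \sqrt{f}$ ($E{\left(f \right)} = 2 + \sqrt{f + f} = 2 + \sqrt{2 f} = 2 + \sqrt{2} \sqrt{f}$)
$\left(E{\left(\frac{\left(-2 + 1\right) + 1}{w} \right)} + z\right)^{2} = \left(\left(2 + \sqrt{2} \sqrt{\frac{\left(-2 + 1\right) + 1}{16}}\right) + 4\right)^{2} = \left(\left(2 + \sqrt{2} \sqrt{\left(-1 + 1\right) \frac{1}{16}}\right) + 4\right)^{2} = \left(\left(2 + \sqrt{2} \sqrt{0 \cdot \frac{1}{16}}\right) + 4\right)^{2} = \left(\left(2 + \sqrt{2} \sqrt{0}\right) + 4\right)^{2} = \left(\left(2 + \sqrt{2} \cdot 0\right) + 4\right)^{2} = \left(\left(2 + 0\right) + 4\right)^{2} = \left(2 + 4\right)^{2} = 6^{2} = 36$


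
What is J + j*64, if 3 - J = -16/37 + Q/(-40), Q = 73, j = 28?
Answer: 2659941/1480 ≈ 1797.3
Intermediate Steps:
J = 7781/1480 (J = 3 - (-16/37 + 73/(-40)) = 3 - (-16*1/37 + 73*(-1/40)) = 3 - (-16/37 - 73/40) = 3 - 1*(-3341/1480) = 3 + 3341/1480 = 7781/1480 ≈ 5.2574)
J + j*64 = 7781/1480 + 28*64 = 7781/1480 + 1792 = 2659941/1480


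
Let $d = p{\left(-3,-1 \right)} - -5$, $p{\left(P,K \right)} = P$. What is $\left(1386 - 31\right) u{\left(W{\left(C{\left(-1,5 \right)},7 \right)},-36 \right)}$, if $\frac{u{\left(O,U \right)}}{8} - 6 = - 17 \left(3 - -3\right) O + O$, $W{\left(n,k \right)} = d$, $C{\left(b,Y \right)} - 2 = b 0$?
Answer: $-2124640$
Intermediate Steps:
$C{\left(b,Y \right)} = 2$ ($C{\left(b,Y \right)} = 2 + b 0 = 2 + 0 = 2$)
$d = 2$ ($d = -3 - -5 = -3 + 5 = 2$)
$W{\left(n,k \right)} = 2$
$u{\left(O,U \right)} = 48 - 808 O$ ($u{\left(O,U \right)} = 48 + 8 \left(- 17 \left(3 - -3\right) O + O\right) = 48 + 8 \left(- 17 \left(3 + 3\right) O + O\right) = 48 + 8 \left(\left(-17\right) 6 O + O\right) = 48 + 8 \left(- 102 O + O\right) = 48 + 8 \left(- 101 O\right) = 48 - 808 O$)
$\left(1386 - 31\right) u{\left(W{\left(C{\left(-1,5 \right)},7 \right)},-36 \right)} = \left(1386 - 31\right) \left(48 - 1616\right) = 1355 \left(48 - 1616\right) = 1355 \left(-1568\right) = -2124640$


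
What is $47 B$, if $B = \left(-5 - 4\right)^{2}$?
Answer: $3807$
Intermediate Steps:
$B = 81$ ($B = \left(-9\right)^{2} = 81$)
$47 B = 47 \cdot 81 = 3807$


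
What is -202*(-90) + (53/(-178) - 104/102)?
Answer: 165026081/9078 ≈ 18179.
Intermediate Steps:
-202*(-90) + (53/(-178) - 104/102) = 18180 + (53*(-1/178) - 104*1/102) = 18180 + (-53/178 - 52/51) = 18180 - 11959/9078 = 165026081/9078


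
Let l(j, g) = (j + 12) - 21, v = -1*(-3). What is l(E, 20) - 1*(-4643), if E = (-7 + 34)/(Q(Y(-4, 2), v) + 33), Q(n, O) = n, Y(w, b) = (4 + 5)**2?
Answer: 176101/38 ≈ 4634.2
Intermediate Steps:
v = 3
Y(w, b) = 81 (Y(w, b) = 9**2 = 81)
E = 9/38 (E = (-7 + 34)/(81 + 33) = 27/114 = 27*(1/114) = 9/38 ≈ 0.23684)
l(j, g) = -9 + j (l(j, g) = (12 + j) - 21 = -9 + j)
l(E, 20) - 1*(-4643) = (-9 + 9/38) - 1*(-4643) = -333/38 + 4643 = 176101/38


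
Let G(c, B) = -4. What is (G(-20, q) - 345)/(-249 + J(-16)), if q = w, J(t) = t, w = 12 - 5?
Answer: 349/265 ≈ 1.3170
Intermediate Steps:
w = 7
q = 7
(G(-20, q) - 345)/(-249 + J(-16)) = (-4 - 345)/(-249 - 16) = -349/(-265) = -349*(-1/265) = 349/265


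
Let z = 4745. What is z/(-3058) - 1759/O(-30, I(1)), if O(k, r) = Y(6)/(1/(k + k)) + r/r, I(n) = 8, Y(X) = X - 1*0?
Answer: 3675567/1097822 ≈ 3.3481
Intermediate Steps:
Y(X) = X (Y(X) = X + 0 = X)
O(k, r) = 1 + 12*k (O(k, r) = 6/(1/(k + k)) + r/r = 6/(1/(2*k)) + 1 = 6/((1/(2*k))) + 1 = 6*(2*k) + 1 = 12*k + 1 = 1 + 12*k)
z/(-3058) - 1759/O(-30, I(1)) = 4745/(-3058) - 1759/(1 + 12*(-30)) = 4745*(-1/3058) - 1759/(1 - 360) = -4745/3058 - 1759/(-359) = -4745/3058 - 1759*(-1/359) = -4745/3058 + 1759/359 = 3675567/1097822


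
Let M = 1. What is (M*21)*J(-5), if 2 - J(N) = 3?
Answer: -21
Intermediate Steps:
J(N) = -1 (J(N) = 2 - 1*3 = 2 - 3 = -1)
(M*21)*J(-5) = (1*21)*(-1) = 21*(-1) = -21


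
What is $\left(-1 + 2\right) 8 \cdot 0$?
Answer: $0$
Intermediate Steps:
$\left(-1 + 2\right) 8 \cdot 0 = 1 \cdot 8 \cdot 0 = 8 \cdot 0 = 0$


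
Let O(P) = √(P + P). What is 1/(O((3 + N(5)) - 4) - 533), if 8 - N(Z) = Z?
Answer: -1/531 ≈ -0.0018832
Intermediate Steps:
N(Z) = 8 - Z
O(P) = √2*√P (O(P) = √(2*P) = √2*√P)
1/(O((3 + N(5)) - 4) - 533) = 1/(√2*√((3 + (8 - 1*5)) - 4) - 533) = 1/(√2*√((3 + (8 - 5)) - 4) - 533) = 1/(√2*√((3 + 3) - 4) - 533) = 1/(√2*√(6 - 4) - 533) = 1/(√2*√2 - 533) = 1/(2 - 533) = 1/(-531) = -1/531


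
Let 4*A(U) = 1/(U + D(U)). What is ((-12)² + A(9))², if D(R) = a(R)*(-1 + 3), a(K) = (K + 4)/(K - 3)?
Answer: 530979849/25600 ≈ 20741.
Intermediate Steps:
a(K) = (4 + K)/(-3 + K)
D(R) = 2*(4 + R)/(-3 + R) (D(R) = ((4 + R)/(-3 + R))*(-1 + 3) = ((4 + R)/(-3 + R))*2 = 2*(4 + R)/(-3 + R))
A(U) = 1/(4*(U + 2*(4 + U)/(-3 + U)))
((-12)² + A(9))² = ((-12)² + (-3 + 9)/(4*(8 + 9² - 1*9)))² = (144 + (¼)*6/(8 + 81 - 9))² = (144 + (¼)*6/80)² = (144 + (¼)*(1/80)*6)² = (144 + 3/160)² = (23043/160)² = 530979849/25600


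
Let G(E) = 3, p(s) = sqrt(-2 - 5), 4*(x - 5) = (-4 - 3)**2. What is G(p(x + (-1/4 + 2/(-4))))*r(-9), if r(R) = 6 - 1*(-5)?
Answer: 33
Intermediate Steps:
r(R) = 11 (r(R) = 6 + 5 = 11)
x = 69/4 (x = 5 + (-4 - 3)**2/4 = 5 + (1/4)*(-7)**2 = 5 + (1/4)*49 = 5 + 49/4 = 69/4 ≈ 17.250)
p(s) = I*sqrt(7) (p(s) = sqrt(-7) = I*sqrt(7))
G(p(x + (-1/4 + 2/(-4))))*r(-9) = 3*11 = 33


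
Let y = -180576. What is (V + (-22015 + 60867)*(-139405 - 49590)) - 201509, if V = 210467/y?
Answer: -1325975933333891/180576 ≈ -7.3430e+9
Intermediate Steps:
V = -210467/180576 (V = 210467/(-180576) = 210467*(-1/180576) = -210467/180576 ≈ -1.1655)
(V + (-22015 + 60867)*(-139405 - 49590)) - 201509 = (-210467/180576 + (-22015 + 60867)*(-139405 - 49590)) - 201509 = (-210467/180576 + 38852*(-188995)) - 201509 = (-210467/180576 - 7342833740) - 201509 = -1325939545644707/180576 - 201509 = -1325975933333891/180576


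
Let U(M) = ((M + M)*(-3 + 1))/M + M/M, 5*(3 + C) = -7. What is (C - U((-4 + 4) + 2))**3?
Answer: -343/125 ≈ -2.7440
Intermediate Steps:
C = -22/5 (C = -3 + (1/5)*(-7) = -3 - 7/5 = -22/5 ≈ -4.4000)
U(M) = -3 (U(M) = ((2*M)*(-2))/M + 1 = (-4*M)/M + 1 = -4 + 1 = -3)
(C - U((-4 + 4) + 2))**3 = (-22/5 - 1*(-3))**3 = (-22/5 + 3)**3 = (-7/5)**3 = -343/125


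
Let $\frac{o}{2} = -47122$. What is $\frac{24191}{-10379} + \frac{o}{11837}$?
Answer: $- \frac{1264507343}{122856223} \approx -10.293$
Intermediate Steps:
$o = -94244$ ($o = 2 \left(-47122\right) = -94244$)
$\frac{24191}{-10379} + \frac{o}{11837} = \frac{24191}{-10379} - \frac{94244}{11837} = 24191 \left(- \frac{1}{10379}\right) - \frac{94244}{11837} = - \frac{24191}{10379} - \frac{94244}{11837} = - \frac{1264507343}{122856223}$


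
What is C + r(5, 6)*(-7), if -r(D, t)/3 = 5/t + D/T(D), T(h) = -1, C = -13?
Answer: -201/2 ≈ -100.50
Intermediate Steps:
r(D, t) = -15/t + 3*D (r(D, t) = -3*(5/t + D/(-1)) = -3*(5/t + D*(-1)) = -3*(5/t - D) = -3*(-D + 5/t) = -15/t + 3*D)
C + r(5, 6)*(-7) = -13 + (-15/6 + 3*5)*(-7) = -13 + (-15*⅙ + 15)*(-7) = -13 + (-5/2 + 15)*(-7) = -13 + (25/2)*(-7) = -13 - 175/2 = -201/2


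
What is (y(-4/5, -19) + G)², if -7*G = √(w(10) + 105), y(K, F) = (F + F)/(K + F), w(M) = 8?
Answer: 2876413/480249 - 380*√113/693 ≈ 0.16048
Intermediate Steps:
y(K, F) = 2*F/(F + K) (y(K, F) = (2*F)/(F + K) = 2*F/(F + K))
G = -√113/7 (G = -√(8 + 105)/7 = -√113/7 ≈ -1.5186)
(y(-4/5, -19) + G)² = (2*(-19)/(-19 - 4/5) - √113/7)² = (2*(-19)/(-19 - 4*⅕) - √113/7)² = (2*(-19)/(-19 - ⅘) - √113/7)² = (2*(-19)/(-99/5) - √113/7)² = (2*(-19)*(-5/99) - √113/7)² = (190/99 - √113/7)²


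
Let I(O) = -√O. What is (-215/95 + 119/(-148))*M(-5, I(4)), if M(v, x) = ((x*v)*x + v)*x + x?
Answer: -103500/703 ≈ -147.23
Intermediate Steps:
M(v, x) = x + x*(v + v*x²) (M(v, x) = ((v*x)*x + v)*x + x = (v*x² + v)*x + x = (v + v*x²)*x + x = x*(v + v*x²) + x = x + x*(v + v*x²))
(-215/95 + 119/(-148))*M(-5, I(4)) = (-215/95 + 119/(-148))*((-√4)*(1 - 5 - 5*(-√4)²)) = (-215*1/95 + 119*(-1/148))*((-1*2)*(1 - 5 - 5*(-1*2)²)) = (-43/19 - 119/148)*(-2*(1 - 5 - 5*(-2)²)) = -(-8625)*(1 - 5 - 5*4)/1406 = -(-8625)*(1 - 5 - 20)/1406 = -(-8625)*(-24)/1406 = -8625/2812*48 = -103500/703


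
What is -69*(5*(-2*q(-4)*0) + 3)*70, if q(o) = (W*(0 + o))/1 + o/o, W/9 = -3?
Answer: -14490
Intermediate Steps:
W = -27 (W = 9*(-3) = -27)
q(o) = 1 - 27*o (q(o) = -27*(0 + o)/1 + o/o = -27*o*1 + 1 = -27*o + 1 = 1 - 27*o)
-69*(5*(-2*q(-4)*0) + 3)*70 = -69*(5*(-2*(1 - 27*(-4))*0) + 3)*70 = -69*(5*(-2*(1 + 108)*0) + 3)*70 = -69*(5*(-2*109*0) + 3)*70 = -69*(5*(-218*0) + 3)*70 = -69*(5*0 + 3)*70 = -69*(0 + 3)*70 = -69*3*70 = -207*70 = -14490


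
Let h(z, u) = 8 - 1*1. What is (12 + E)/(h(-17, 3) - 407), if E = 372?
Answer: -24/25 ≈ -0.96000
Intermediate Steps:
h(z, u) = 7 (h(z, u) = 8 - 1 = 7)
(12 + E)/(h(-17, 3) - 407) = (12 + 372)/(7 - 407) = 384/(-400) = 384*(-1/400) = -24/25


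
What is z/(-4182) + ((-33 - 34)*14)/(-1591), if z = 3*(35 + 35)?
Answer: 598101/1108927 ≈ 0.53935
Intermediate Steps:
z = 210 (z = 3*70 = 210)
z/(-4182) + ((-33 - 34)*14)/(-1591) = 210/(-4182) + ((-33 - 34)*14)/(-1591) = 210*(-1/4182) - 67*14*(-1/1591) = -35/697 - 938*(-1/1591) = -35/697 + 938/1591 = 598101/1108927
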